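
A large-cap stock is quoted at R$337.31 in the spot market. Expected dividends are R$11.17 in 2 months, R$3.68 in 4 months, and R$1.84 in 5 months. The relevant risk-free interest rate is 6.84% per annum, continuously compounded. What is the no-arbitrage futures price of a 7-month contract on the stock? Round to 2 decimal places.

PV(dividends) I = 11.17·e^(−0.0684·2/12) + 3.68·e^(−0.0684·4/12) + 1.84·e^(−0.0684·5/12)
I = 11.0434 + 3.5970 + 1.7883 = 16.4287
F = (S − I)·e^(rT) = (337.31 − 16.4287) · e^(0.0684·7/12)
= 320.8813 · e^0.039900 = 320.8813 × 1.040707 = R$333.94

R$333.94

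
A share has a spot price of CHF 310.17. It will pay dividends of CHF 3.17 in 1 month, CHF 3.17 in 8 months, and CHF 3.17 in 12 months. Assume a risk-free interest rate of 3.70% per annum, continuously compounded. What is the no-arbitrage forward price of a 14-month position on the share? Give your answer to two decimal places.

CHF 314.13

PV(dividends) I = 3.17·e^(−0.0370·1/12) + 3.17·e^(−0.0370·8/12) + 3.17·e^(−0.0370·12/12)
I = 3.1602 + 3.0928 + 3.0549 = 9.3079
F = (S − I)·e^(rT) = (310.17 − 9.3079) · e^(0.0370·14/12)
= 300.8621 · e^0.043167 = 300.8621 × 1.044112 = CHF 314.13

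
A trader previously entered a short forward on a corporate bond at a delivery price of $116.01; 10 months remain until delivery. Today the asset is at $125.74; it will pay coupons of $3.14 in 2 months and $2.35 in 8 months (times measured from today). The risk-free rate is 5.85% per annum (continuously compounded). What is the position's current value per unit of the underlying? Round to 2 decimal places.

PV(remaining coupons) I = 3.14·e^(−0.0585·2/12) + 2.35·e^(−0.0585·8/12) = 5.3696
Current forward F = (S − I)·e^(rT) = (125.74 − 5.3696)·e^(0.0585·10/12) = 120.3704 × 1.049958 = 126.3839
Value (long) = (F − K)·e^(−rT) = (126.3839 − 116.01) × 0.952419 = 9.8803
Short position value = −(long value) = -$9.88

-$9.88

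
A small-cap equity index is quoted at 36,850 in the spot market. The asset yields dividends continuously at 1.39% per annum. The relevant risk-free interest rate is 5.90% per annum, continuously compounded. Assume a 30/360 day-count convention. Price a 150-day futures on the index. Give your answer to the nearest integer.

F = S·e^((r − q)T) = 36850 · e^((0.0590 − 0.0139) × 150/360)
= 36850 · e^0.018792 = 36850 × 1.018970
F = 37,549

37,549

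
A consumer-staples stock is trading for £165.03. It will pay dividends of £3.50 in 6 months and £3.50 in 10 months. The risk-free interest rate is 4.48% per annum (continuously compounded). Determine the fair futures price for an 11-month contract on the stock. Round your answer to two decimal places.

PV(dividends) I = 3.50·e^(−0.0448·6/12) + 3.50·e^(−0.0448·10/12)
I = 3.4225 + 3.3717 = 6.7942
F = (S − I)·e^(rT) = (165.03 − 6.7942) · e^(0.0448·11/12)
= 158.2358 · e^0.041067 = 158.2358 × 1.041922 = £164.87

£164.87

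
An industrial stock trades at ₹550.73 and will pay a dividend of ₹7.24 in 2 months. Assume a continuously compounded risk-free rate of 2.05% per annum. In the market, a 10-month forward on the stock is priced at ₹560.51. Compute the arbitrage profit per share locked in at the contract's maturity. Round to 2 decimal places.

PV(dividends) I = 7.24·e^(−0.0205·2/12) = 7.2153
Fair forward F* = (S − I)·e^(rT) = (550.73 − 7.2153)·e^0.017083 = 543.5147 × 1.017230 = 552.8795
Market ₹560.51 > fair 552.8795: forward overpriced → cash-and-carry (borrow at r, buy the stock and collect the dividends, short the forward).
Profit at T = |F_mkt − F*| = |560.51 − 552.8795| = ₹7.63 per share

₹7.63 per share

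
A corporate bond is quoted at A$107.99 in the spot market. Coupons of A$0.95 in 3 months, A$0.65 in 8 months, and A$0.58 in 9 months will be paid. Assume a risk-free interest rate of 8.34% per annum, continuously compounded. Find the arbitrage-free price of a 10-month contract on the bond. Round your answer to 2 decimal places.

PV(coupons) I = 0.95·e^(−0.0834·3/12) + 0.65·e^(−0.0834·8/12) + 0.58·e^(−0.0834·9/12)
I = 0.9304 + 0.6148 + 0.5448 = 2.0900
F = (S − I)·e^(rT) = (107.99 − 2.0900) · e^(0.0834·10/12)
= 105.9000 · e^0.069500 = 105.9000 × 1.071972 = A$113.52

A$113.52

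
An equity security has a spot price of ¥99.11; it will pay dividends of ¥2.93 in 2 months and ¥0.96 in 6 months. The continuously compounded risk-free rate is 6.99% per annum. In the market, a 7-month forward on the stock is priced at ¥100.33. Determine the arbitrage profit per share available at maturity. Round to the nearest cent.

PV(dividends) I = 2.93·e^(−0.0699·2/12) + 0.96·e^(−0.0699·6/12) = 3.8231
Fair forward F* = (S − I)·e^(rT) = (99.11 − 3.8231)·e^0.040775 = 95.2869 × 1.041618 = 99.2526
Market ¥100.33 > fair 99.2526: forward overpriced → cash-and-carry (borrow at r, buy the stock and collect the dividends, short the forward).
Profit at T = |F_mkt − F*| = |100.33 − 99.2526| = ¥1.08 per share

¥1.08 per share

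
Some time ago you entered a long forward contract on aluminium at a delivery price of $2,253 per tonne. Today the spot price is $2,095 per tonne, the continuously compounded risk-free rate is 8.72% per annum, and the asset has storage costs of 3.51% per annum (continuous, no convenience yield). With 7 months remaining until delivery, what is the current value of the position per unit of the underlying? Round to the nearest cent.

-$2.93 per tonne

Current fair forward for the remaining 7 months: F = S·e^((r + u)·T), (r + u) = 0.0872 + 0.0351 = 0.1223
F = 2095 · e^(0.1223 × 7/12) = 2095 × 1.07394810 = 2249.9213
Value of long forward = (F − K)·e^(−rT) = (2249.9213 − 2253) · e^(−0.0872·7/12)
= -3.0787 × 0.95040538 = -2.93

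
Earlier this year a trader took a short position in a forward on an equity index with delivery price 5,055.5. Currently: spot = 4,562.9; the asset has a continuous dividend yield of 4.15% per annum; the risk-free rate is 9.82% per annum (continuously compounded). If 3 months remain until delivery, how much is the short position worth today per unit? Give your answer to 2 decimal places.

417.09

Current fair forward for the remaining 3 months: F = S·e^((r − q)·T), (r − q) = 0.0982 − 0.0415 = 0.0567
F = 4562.9 · e^(0.0567 × 3/12) = 4562.9 × 1.01427594 = 4628.0397
Value of long forward = (F − K)·e^(−rT) = (4628.0397 − 5055.5) · e^(−0.0982·3/12)
= -427.4603 × 0.97574890 = -417.09
Short position value = −(long value) = 417.09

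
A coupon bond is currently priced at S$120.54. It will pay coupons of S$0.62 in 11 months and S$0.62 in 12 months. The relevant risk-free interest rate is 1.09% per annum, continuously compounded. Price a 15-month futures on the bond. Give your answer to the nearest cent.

S$120.95

PV(coupons) I = 0.62·e^(−0.0109·11/12) + 0.62·e^(−0.0109·12/12)
I = 0.6138 + 0.6133 = 1.2271
F = (S − I)·e^(rT) = (120.54 − 1.2271) · e^(0.0109·15/12)
= 119.3129 · e^0.013625 = 119.3129 × 1.013718 = S$120.95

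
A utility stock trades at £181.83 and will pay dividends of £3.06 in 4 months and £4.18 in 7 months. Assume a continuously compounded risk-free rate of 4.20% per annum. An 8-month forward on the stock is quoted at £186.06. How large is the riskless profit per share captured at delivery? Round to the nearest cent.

PV(dividends) I = 3.06·e^(−0.0420·4/12) + 4.18·e^(−0.0420·7/12) = 7.0963
Fair forward F* = (S − I)·e^(rT) = (181.83 − 7.0963)·e^0.028000 = 174.7337 × 1.028396 = 179.6954
Market £186.06 > fair 179.6954: forward overpriced → cash-and-carry (borrow at r, buy the stock and collect the dividends, short the forward).
Profit at T = |F_mkt − F*| = |186.06 − 179.6954| = £6.36 per share

£6.36 per share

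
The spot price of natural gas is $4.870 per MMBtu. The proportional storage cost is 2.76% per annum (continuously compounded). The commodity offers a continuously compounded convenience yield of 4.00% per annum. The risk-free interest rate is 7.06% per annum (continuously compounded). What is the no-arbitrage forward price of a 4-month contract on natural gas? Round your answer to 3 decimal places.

$4.965 per MMBtu

Net carry = r + u − y = 0.0706 + 0.0276 − 0.0400 = 0.0582
F = S·e^((r+u−y)T) = 4.870 · e^(0.0582 × 4/12) = 4.870 · e^0.019400
= 4.870 × 1.019589 = $4.965 per MMBtu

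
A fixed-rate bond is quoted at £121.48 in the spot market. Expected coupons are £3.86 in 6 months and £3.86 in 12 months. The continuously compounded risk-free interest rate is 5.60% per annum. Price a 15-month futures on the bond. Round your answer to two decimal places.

£122.35

PV(coupons) I = 3.86·e^(−0.0560·6/12) + 3.86·e^(−0.0560·12/12)
I = 3.7534 + 3.6498 = 7.4032
F = (S − I)·e^(rT) = (121.48 − 7.4032) · e^(0.0560·15/12)
= 114.0768 · e^0.070000 = 114.0768 × 1.072508 = £122.35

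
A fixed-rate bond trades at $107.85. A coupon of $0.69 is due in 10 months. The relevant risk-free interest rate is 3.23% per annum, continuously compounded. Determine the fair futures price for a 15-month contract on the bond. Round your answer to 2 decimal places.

PV(coupons) I = 0.69·e^(−0.0323·10/12)
I = 0.6717
F = (S − I)·e^(rT) = (107.85 − 0.6717) · e^(0.0323·15/12)
= 107.1783 · e^0.040375 = 107.1783 × 1.041201 = $111.59

$111.59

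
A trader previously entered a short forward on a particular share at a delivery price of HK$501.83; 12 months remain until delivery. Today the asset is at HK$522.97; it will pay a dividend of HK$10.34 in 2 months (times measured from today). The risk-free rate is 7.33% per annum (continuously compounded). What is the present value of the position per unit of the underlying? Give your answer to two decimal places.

PV(remaining dividends) I = 10.34·e^(−0.0733·2/12) = 10.2144
Current forward F = (S − I)·e^(rT) = (522.97 − 10.2144)·e^(0.0733·12/12) = 512.7556 × 1.076053 = 551.7522
Value (long) = (F − K)·e^(−rT) = (551.7522 − 501.83) × 0.929322 = 46.3938
Short position value = −(long value) = -HK$46.39

-HK$46.39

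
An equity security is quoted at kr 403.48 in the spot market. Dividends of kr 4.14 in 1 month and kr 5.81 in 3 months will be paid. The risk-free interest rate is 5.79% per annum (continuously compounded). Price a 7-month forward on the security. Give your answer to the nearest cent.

kr 407.16

PV(dividends) I = 4.14·e^(−0.0579·1/12) + 5.81·e^(−0.0579·3/12)
I = 4.1201 + 5.7265 = 9.8466
F = (S − I)·e^(rT) = (403.48 − 9.8466) · e^(0.0579·7/12)
= 393.6334 · e^0.033775 = 393.6334 × 1.034352 = kr 407.16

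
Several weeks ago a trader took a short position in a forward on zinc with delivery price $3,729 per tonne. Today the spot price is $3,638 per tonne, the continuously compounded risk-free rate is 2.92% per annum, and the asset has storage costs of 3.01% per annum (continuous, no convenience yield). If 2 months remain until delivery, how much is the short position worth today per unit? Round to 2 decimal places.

$54.60 per tonne

Current fair forward for the remaining 2 months: F = S·e^((r + u)·T), (r + u) = 0.0292 + 0.0301 = 0.0593
F = 3638 · e^(0.0593 × 2/12) = 3638 × 1.00993233 = 3674.1338
Value of long forward = (F − K)·e^(−rT) = (3674.1338 − 3729) · e^(−0.0292·2/12)
= -54.8662 × 0.99514516 = -54.60
Short position value = −(long value) = $54.60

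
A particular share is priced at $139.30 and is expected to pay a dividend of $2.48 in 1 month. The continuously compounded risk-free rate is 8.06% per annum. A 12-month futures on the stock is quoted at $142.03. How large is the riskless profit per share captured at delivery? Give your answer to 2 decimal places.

PV(dividends) I = 2.48·e^(−0.0806·1/12) = 2.4634
Fair futures F* = (S − I)·e^(rT) = (139.30 − 2.4634)·e^0.080600 = 136.8366 × 1.083937 = 148.3223
Market $142.03 < fair 148.3223: forward underpriced → reverse cash-and-carry (short the stock, invest proceeds at r, pay the dividends, go long the forward).
Profit at T = |F_mkt − F*| = |142.03 − 148.3223| = $6.29 per share

$6.29 per share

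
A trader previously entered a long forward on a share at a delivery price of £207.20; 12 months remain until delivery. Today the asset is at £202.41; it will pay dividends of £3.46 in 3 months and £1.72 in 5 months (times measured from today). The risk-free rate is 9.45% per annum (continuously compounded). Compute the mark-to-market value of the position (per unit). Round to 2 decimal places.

PV(remaining dividends) I = 3.46·e^(−0.0945·3/12) + 1.72·e^(−0.0945·5/12) = 5.0328
Current forward F = (S − I)·e^(rT) = (202.41 − 5.0328)·e^(0.0945·12/12) = 197.3772 × 1.099109 = 216.9391
Value (long) = (F − K)·e^(−rT) = (216.9391 − 207.20) × 0.909828 = 8.8609
Value = £8.86

£8.86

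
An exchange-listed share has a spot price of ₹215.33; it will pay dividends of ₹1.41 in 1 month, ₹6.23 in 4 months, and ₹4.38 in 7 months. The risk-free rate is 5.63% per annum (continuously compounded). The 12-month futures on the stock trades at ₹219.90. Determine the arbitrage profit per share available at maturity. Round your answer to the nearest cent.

PV(dividends) I = 1.41·e^(−0.0563·1/12) + 6.23·e^(−0.0563·4/12) + 4.38·e^(−0.0563·7/12) = 11.7561
Fair futures F* = (S − I)·e^(rT) = (215.33 − 11.7561)·e^0.056300 = 203.5739 × 1.057915 = 215.3639
Market ₹219.90 > fair 215.3639: forward overpriced → cash-and-carry (borrow at r, buy the stock and collect the dividends, short the forward).
Profit at T = |F_mkt − F*| = |219.90 − 215.3639| = ₹4.54 per share

₹4.54 per share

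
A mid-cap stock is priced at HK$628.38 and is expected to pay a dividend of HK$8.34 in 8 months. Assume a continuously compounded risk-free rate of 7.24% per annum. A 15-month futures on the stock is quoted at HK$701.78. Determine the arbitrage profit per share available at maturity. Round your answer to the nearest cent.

PV(dividends) I = 8.34·e^(−0.0724·8/12) = 7.9470
Fair futures F* = (S − I)·e^(rT) = (628.38 − 7.9470)·e^0.090500 = 620.4330 × 1.094722 = 679.2017
Market HK$701.78 > fair 679.2017: forward overpriced → cash-and-carry (borrow at r, buy the stock and collect the dividends, short the forward).
Profit at T = |F_mkt − F*| = |701.78 − 679.2017| = HK$22.58 per share

HK$22.58 per share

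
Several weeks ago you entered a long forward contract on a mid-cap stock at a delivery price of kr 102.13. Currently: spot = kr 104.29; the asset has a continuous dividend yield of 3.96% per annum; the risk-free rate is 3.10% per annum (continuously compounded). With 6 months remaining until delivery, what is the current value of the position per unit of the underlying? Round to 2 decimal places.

Current fair forward for the remaining 6 months: F = S·e^((r − q)·T), (r − q) = 0.0310 − 0.0396 = -0.0086
F = 104.29 · e^(-0.0086 × 6/12) = 104.29 × 0.995709 = 103.8425
Value of long forward = (F − K)·e^(−rT) = (103.8425 − 102.13) · e^(−0.0310·6/12)
= 1.7125 × 0.984620 = 1.69

kr 1.69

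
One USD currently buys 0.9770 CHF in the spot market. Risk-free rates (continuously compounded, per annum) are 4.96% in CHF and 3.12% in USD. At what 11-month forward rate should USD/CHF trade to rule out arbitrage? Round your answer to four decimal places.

0.9936

F = S·e^((r_CHF − r_USD)T) = 0.9770 · e^((0.0496 − 0.0312) × 11/12)
= 0.9770 · e^0.016867 = 0.9770 × 1.017010
F = 0.9936 CHF per USD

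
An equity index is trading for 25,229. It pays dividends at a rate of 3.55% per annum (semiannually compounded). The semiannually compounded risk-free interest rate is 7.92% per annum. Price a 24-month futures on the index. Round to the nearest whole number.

F = S · (1+r/2)^(2T) / (1+q/2)^(2T)
= 25229 × 1.168060 / 1.072913 = 25229 × 1.088681
F = 27,466

27,466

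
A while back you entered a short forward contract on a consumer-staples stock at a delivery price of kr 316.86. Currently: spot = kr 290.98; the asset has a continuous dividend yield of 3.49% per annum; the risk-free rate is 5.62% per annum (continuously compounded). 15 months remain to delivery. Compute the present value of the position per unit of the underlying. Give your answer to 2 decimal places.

kr 16.81

Current fair forward for the remaining 15 months: F = S·e^((r − q)·T), (r − q) = 0.0562 − 0.0349 = 0.0213
F = 290.98 · e^(0.0213 × 15/12) = 290.98 × 1.026983 = 298.8315
Value of long forward = (F − K)·e^(−rT) = (298.8315 − 316.86) · e^(−0.0562·15/12)
= -18.0285 × 0.932161 = -16.81
Short position value = −(long value) = kr 16.81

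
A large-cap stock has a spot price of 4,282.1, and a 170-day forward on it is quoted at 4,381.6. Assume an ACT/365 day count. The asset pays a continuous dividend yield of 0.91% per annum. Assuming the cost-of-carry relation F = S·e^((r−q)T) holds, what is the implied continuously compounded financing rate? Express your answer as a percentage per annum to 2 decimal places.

5.84%

From F = S·e^((r−q)T): (r − q) = ln(F/S)/T
ln(4381.6/4282.1) = ln(1.023236) = 0.022970
(r − q) = 0.022970 / (170/365) = 0.049318
r = ln(F/S)/T + q = 0.049318 + 0.0091 = 0.058418
r = 5.84%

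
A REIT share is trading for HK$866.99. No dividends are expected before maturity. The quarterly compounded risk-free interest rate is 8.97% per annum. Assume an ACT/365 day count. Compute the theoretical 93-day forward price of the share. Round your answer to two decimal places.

F = S · (1+r/4)^(4T)
= 866.99 × 1.022860
F = HK$886.81

HK$886.81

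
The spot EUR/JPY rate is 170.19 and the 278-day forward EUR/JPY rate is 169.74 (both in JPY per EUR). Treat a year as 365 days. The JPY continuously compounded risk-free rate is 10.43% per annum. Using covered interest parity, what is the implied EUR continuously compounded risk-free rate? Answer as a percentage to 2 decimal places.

10.78%

F = S·e^((r_JPY − r_EUR)T) ⇒ r_EUR = r_JPY − ln(F/S)/T
ln(169.74/170.19) = -0.002648; /(278/365) = -0.003477
r_EUR = 0.1043 + 0.003477 = 0.107777
r_EUR = 10.78%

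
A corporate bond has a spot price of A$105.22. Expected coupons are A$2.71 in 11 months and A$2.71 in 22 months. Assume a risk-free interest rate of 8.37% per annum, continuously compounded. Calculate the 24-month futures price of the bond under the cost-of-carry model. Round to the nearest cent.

A$118.68

PV(coupons) I = 2.71·e^(−0.0837·11/12) + 2.71·e^(−0.0837·22/12)
I = 2.5099 + 2.3245 = 4.8344
F = (S − I)·e^(rT) = (105.22 − 4.8344) · e^(0.0837·24/12)
= 100.3856 · e^0.167400 = 100.3856 × 1.182227 = A$118.68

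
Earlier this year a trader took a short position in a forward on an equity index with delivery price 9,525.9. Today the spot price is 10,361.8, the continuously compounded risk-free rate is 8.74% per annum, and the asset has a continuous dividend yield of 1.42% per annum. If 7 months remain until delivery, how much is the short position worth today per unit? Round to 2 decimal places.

Current fair forward for the remaining 7 months: F = S·e^((r − q)·T), (r − q) = 0.0874 − 0.0142 = 0.0732
F = 10361.8 · e^(0.0732 × 7/12) = 10361.8 × 1.04362476 = 10813.8310
Value of long forward = (F − K)·e^(−rT) = (10813.8310 − 9525.9) · e^(−0.0874·7/12)
= 1287.9310 × 0.95029451 = 1223.91
Short position value = −(long value) = -1223.91

-1223.91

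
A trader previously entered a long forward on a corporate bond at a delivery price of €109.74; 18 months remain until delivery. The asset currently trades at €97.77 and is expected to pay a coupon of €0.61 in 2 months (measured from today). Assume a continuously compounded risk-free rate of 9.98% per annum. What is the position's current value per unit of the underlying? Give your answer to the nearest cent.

€2.69

PV(remaining coupons) I = 0.61·e^(−0.0998·2/12) = 0.5999
Current forward F = (S − I)·e^(rT) = (97.77 − 0.5999)·e^(0.0998·18/12) = 97.1701 × 1.161486 = 112.8617
Value (long) = (F − K)·e^(−rT) = (112.8617 − 109.74) × 0.860966 = 2.6877
Value = €2.69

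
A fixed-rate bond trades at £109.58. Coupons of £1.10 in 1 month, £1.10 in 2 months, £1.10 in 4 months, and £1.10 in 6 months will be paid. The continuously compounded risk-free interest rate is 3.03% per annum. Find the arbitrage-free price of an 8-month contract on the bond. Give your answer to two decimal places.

PV(coupons) I = 1.10·e^(−0.0303·1/12) + 1.10·e^(−0.0303·2/12) + 1.10·e^(−0.0303·4/12) + 1.10·e^(−0.0303·6/12)
I = 1.0972 + 1.0945 + 1.0889 + 1.0835 = 4.3641
F = (S − I)·e^(rT) = (109.58 − 4.3641) · e^(0.0303·8/12)
= 105.2159 · e^0.020200 = 105.2159 × 1.020405 = £107.36

£107.36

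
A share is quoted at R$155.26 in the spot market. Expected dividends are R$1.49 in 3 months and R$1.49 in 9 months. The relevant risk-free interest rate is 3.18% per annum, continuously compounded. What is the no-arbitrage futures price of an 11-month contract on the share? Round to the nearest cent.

PV(dividends) I = 1.49·e^(−0.0318·3/12) + 1.49·e^(−0.0318·9/12)
I = 1.4782 + 1.4549 = 2.9331
F = (S − I)·e^(rT) = (155.26 − 2.9331) · e^(0.0318·11/12)
= 152.3269 · e^0.029150 = 152.3269 × 1.029579 = R$156.83

R$156.83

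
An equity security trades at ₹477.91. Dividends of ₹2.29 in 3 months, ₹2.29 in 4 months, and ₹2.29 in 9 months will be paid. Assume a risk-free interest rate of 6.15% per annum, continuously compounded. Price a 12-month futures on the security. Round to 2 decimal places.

₹501.11

PV(dividends) I = 2.29·e^(−0.0615·3/12) + 2.29·e^(−0.0615·4/12) + 2.29·e^(−0.0615·9/12)
I = 2.2551 + 2.2435 + 2.1868 = 6.6854
F = (S − I)·e^(rT) = (477.91 − 6.6854) · e^(0.0615·12/12)
= 471.2246 · e^0.061500 = 471.2246 × 1.063430 = ₹501.11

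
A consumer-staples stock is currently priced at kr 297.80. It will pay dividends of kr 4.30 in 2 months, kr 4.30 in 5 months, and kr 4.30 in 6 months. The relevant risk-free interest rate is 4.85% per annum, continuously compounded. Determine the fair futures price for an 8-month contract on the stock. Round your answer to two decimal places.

kr 294.49

PV(dividends) I = 4.30·e^(−0.0485·2/12) + 4.30·e^(−0.0485·5/12) + 4.30·e^(−0.0485·6/12)
I = 4.2654 + 4.2140 + 4.1970 = 12.6764
F = (S − I)·e^(rT) = (297.80 − 12.6764) · e^(0.0485·8/12)
= 285.1236 · e^0.032333 = 285.1236 × 1.032861 = kr 294.49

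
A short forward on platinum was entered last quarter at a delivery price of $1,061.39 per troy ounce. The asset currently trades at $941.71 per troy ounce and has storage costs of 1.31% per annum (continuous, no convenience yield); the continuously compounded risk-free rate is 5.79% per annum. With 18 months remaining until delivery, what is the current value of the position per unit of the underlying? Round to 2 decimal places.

Current fair forward for the remaining 18 months: F = S·e^((r + u)·T), (r + u) = 0.0579 + 0.0131 = 0.0710
F = 941.71 · e^(0.0710 × 18/12) = 941.71 × 1.112378 = 1047.5375
Value of long forward = (F − K)·e^(−rT) = (1047.5375 − 1061.39) · e^(−0.0579·18/12)
= -13.8525 × 0.916815 = -12.70
Short position value = −(long value) = $12.70

$12.70 per troy ounce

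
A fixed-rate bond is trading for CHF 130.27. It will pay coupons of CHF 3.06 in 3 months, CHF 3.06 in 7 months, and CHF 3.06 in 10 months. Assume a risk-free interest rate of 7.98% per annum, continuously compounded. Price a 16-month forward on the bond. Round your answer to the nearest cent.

PV(coupons) I = 3.06·e^(−0.0798·3/12) + 3.06·e^(−0.0798·7/12) + 3.06·e^(−0.0798·10/12)
I = 2.9996 + 2.9208 + 2.8631 = 8.7835
F = (S − I)·e^(rT) = (130.27 − 8.7835) · e^(0.0798·16/12)
= 121.4865 · e^0.106400 = 121.4865 × 1.112267 = CHF 135.13

CHF 135.13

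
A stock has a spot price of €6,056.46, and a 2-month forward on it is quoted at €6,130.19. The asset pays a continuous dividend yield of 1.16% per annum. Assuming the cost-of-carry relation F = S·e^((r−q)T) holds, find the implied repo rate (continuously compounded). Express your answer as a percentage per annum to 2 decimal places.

8.42%

From F = S·e^((r−q)T): (r − q) = ln(F/S)/T
ln(6130.19/6056.46) = ln(1.012174) = 0.012100
(r − q) = 0.012100 / (2/12) = 0.072600
r = ln(F/S)/T + q = 0.072600 + 0.0116 = 0.084200
r = 8.42%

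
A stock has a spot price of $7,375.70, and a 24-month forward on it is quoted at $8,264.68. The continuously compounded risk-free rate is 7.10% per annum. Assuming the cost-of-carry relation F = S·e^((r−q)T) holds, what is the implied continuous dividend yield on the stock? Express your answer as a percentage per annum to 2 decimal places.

From F = S·e^((r−q)T): (r − q) = ln(F/S)/T
ln(8264.68/7375.70) = ln(1.120528) = 0.113800
(r − q) = 0.113800 / (24/12) = 0.056900
q = r − ln(F/S)/T = 0.0710 − 0.056900 = 0.014100
q = 1.41%

1.41%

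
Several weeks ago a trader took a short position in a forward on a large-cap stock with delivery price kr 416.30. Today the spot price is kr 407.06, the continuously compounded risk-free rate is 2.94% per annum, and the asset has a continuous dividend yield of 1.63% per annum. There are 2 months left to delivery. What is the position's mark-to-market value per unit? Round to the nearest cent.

kr 8.31

Current fair forward for the remaining 2 months: F = S·e^((r − q)·T), (r − q) = 0.0294 − 0.0163 = 0.0131
F = 407.06 · e^(0.0131 × 2/12) = 407.06 × 1.002186 = 407.9498
Value of long forward = (F − K)·e^(−rT) = (407.9498 − 416.30) · e^(−0.0294·2/12)
= -8.3502 × 0.995112 = -8.31
Short position value = −(long value) = kr 8.31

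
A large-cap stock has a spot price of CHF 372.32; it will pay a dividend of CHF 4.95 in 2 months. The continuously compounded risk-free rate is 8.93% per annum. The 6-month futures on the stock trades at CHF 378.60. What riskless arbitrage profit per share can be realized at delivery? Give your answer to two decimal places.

CHF 5.62 per share

PV(dividends) I = 4.95·e^(−0.0893·2/12) = 4.8769
Fair futures F* = (S − I)·e^(rT) = (372.32 − 4.8769)·e^0.044650 = 367.4431 × 1.045662 = 384.2213
Market CHF 378.60 < fair 384.2213: forward underpriced → reverse cash-and-carry (short the stock, invest proceeds at r, pay the dividends, go long the forward).
Profit at T = |F_mkt − F*| = |378.60 − 384.2213| = CHF 5.62 per share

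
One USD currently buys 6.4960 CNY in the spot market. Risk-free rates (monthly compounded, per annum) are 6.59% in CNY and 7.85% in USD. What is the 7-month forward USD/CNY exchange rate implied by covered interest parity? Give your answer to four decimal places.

By covered interest parity, F = S · (1+r_CNY/12)^(12T) / (1+r_USD/12)^(12T)
= 6.4960 × 1.039081 / 1.046700 = 6.4960 × 0.992721
F = 6.4487 CNY per USD

6.4487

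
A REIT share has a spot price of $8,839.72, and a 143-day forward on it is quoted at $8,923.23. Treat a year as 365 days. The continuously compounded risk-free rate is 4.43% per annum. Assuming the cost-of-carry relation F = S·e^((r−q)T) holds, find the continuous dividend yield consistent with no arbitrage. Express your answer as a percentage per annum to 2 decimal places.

2.03%

From F = S·e^((r−q)T): (r − q) = ln(F/S)/T
ln(8923.23/8839.72) = ln(1.009447) = 0.009403
(r − q) = 0.009403 / (143/365) = 0.024001
q = r − ln(F/S)/T = 0.0443 − 0.024001 = 0.020299
q = 2.03%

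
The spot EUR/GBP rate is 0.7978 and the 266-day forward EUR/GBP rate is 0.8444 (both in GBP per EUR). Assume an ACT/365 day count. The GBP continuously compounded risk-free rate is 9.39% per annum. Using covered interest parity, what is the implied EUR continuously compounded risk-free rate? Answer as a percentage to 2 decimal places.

1.60%

F = S·e^((r_GBP − r_EUR)T) ⇒ r_EUR = r_GBP − ln(F/S)/T
ln(0.8444/0.7978) = 0.056768; /(266/365) = 0.077896
r_EUR = 0.0939 − 0.077896 = 0.016004
r_EUR = 1.60%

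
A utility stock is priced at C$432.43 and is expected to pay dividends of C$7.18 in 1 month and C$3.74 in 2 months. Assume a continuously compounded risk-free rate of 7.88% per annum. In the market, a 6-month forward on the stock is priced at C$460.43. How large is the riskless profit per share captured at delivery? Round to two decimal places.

PV(dividends) I = 7.18·e^(−0.0788·1/12) + 3.74·e^(−0.0788·2/12) = 10.8242
Fair forward F* = (S − I)·e^(rT) = (432.43 − 10.8242)·e^0.039400 = 421.6058 × 1.040186 = 438.5485
Market C$460.43 > fair 438.5485: forward overpriced → cash-and-carry (borrow at r, buy the stock and collect the dividends, short the forward).
Profit at T = |F_mkt − F*| = |460.43 − 438.5485| = C$21.88 per share

C$21.88 per share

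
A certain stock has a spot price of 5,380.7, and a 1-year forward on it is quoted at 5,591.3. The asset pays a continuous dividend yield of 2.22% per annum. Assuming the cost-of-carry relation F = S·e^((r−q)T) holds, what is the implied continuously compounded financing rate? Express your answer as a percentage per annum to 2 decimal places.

From F = S·e^((r−q)T): (r − q) = ln(F/S)/T
ln(5591.3/5380.7) = ln(1.039140) = 0.038393
(r − q) = 0.038393 / (1) = 0.038393
r = ln(F/S)/T + q = 0.038393 + 0.0222 = 0.060593
r = 6.06%

6.06%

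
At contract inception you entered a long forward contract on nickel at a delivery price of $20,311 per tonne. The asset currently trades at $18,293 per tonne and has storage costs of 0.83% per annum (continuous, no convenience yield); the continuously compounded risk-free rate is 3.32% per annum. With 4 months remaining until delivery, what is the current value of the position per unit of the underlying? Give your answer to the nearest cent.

Current fair forward for the remaining 4 months: F = S·e^((r + u)·T), (r + u) = 0.0332 + 0.0083 = 0.0415
F = 18293 · e^(0.0415 × 4/12) = 18293 × 1.01392946 = 18547.8116
Value of long forward = (F − K)·e^(−rT) = (18547.8116 − 20311) · e^(−0.0332·4/12)
= -1763.1884 × 0.98899434 = -1743.78

-$1743.78 per tonne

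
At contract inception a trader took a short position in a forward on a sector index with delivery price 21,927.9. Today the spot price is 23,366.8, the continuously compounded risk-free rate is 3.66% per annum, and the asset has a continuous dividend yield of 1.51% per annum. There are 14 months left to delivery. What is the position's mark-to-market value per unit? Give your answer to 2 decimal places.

Current fair forward for the remaining 14 months: F = S·e^((r − q)·T), (r − q) = 0.0366 − 0.0151 = 0.0215
F = 23366.8 · e^(0.0215 × 14/12) = 23366.8 × 1.02540057 = 23960.3300
Value of long forward = (F − K)·e^(−rT) = (23960.3300 − 21927.9) · e^(−0.0366·14/12)
= 2032.4300 × 0.95819881 = 1947.47
Short position value = −(long value) = -1947.47

-1947.47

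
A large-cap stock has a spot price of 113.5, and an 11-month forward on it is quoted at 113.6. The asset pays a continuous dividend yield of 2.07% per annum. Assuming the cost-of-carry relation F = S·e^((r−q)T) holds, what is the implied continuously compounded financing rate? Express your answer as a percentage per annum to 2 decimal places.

2.17%

From F = S·e^((r−q)T): (r − q) = ln(F/S)/T
ln(113.6/113.5) = ln(1.000881) = 0.000881
(r − q) = 0.000881 / (11/12) = 0.000961
r = ln(F/S)/T + q = 0.000961 + 0.0207 = 0.021661
r = 2.17%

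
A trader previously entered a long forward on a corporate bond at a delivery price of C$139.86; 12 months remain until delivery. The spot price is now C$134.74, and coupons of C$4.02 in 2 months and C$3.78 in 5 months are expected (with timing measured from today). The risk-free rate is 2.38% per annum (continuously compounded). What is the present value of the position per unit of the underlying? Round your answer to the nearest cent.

-C$9.58

PV(remaining coupons) I = 4.02·e^(−0.0238·2/12) + 3.78·e^(−0.0238·5/12) = 7.7468
Current forward F = (S − I)·e^(rT) = (134.74 − 7.7468)·e^(0.0238·12/12) = 126.9932 × 1.024085 = 130.0518
Value (long) = (F − K)·e^(−rT) = (130.0518 − 139.86) × 0.976481 = -9.5775
Value = -C$9.58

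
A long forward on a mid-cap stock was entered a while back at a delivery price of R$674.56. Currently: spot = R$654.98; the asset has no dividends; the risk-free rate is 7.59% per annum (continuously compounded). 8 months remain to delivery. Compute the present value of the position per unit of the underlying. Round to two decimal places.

Current fair forward for the remaining 8 months: F = S·e^(r·T), r = 0.0759
F = 654.98 · e^(0.0759 × 8/12) = 654.98 × 1.051902 = 688.9748
Value of long forward = (F − K)·e^(−rT) = (688.9748 − 674.56) · e^(−0.0759·8/12)
= 14.4148 × 0.950659 = 13.70

R$13.70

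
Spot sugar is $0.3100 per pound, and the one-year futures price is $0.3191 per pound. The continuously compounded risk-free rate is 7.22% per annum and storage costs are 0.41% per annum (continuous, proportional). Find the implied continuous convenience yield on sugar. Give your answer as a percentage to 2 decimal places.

4.74%

F = S·e^((r+u−y)T) ⇒ (r+u−y) = ln(F/S)/T
ln(0.3191/0.3100) = 0.028932; /T ⇒ 0.028932
y = r + u − ln(F/S)/T = 0.0722 + 0.0041 − 0.028932 = 0.047368
y = 4.74%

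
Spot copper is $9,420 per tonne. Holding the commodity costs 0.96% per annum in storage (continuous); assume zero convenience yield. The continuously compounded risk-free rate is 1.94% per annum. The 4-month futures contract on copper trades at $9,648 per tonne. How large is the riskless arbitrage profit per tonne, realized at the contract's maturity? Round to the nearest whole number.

Fair futures: F* = S·e^(carry·T), with carry = (r + u) = 0.0194 + 0.0096 = 0.0290
F* = 9420 · e^(0.0290 × 4/12) = 9420 · e^0.009667 = 9420 × 1.009714 = $9511.5059
Market $9648 > fair $9511.5059: forward overpriced → cash-and-carry (buy spot, short the forward).
At maturity, profit = |F_mkt − F*| = |9648 − 9511.5059| = $136 per tonne

$136 per tonne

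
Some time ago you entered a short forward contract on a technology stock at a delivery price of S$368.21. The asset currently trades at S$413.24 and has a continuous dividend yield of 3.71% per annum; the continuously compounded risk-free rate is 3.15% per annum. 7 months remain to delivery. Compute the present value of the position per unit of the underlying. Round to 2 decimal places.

Current fair forward for the remaining 7 months: F = S·e^((r − q)·T), (r − q) = 0.0315 − 0.0371 = -0.0056
F = 413.24 · e^(-0.0056 × 7/12) = 413.24 × 0.996739 = 411.8924
Value of long forward = (F − K)·e^(−rT) = (411.8924 − 368.21) · e^(−0.0315·7/12)
= 43.6824 × 0.981793 = 42.89
Short position value = −(long value) = -S$42.89

-S$42.89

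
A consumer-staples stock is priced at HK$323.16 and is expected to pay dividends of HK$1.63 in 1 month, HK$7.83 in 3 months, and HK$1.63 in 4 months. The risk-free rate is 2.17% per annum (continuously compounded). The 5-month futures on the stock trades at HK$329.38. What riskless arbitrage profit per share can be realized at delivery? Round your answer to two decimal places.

PV(dividends) I = 1.63·e^(−0.0217·1/12) + 7.83·e^(−0.0217·3/12) + 1.63·e^(−0.0217·4/12) = 11.0329
Fair futures F* = (S − I)·e^(rT) = (323.16 − 11.0329)·e^0.009042 = 312.1271 × 1.009083 = 314.9622
Market HK$329.38 > fair 314.9622: forward overpriced → cash-and-carry (borrow at r, buy the stock and collect the dividends, short the forward).
Profit at T = |F_mkt − F*| = |329.38 − 314.9622| = HK$14.42 per share

HK$14.42 per share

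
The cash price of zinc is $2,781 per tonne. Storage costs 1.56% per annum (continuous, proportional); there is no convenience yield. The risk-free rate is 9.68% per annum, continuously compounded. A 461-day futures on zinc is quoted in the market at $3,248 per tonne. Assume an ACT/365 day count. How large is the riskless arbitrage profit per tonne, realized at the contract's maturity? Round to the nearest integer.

Fair futures: F* = S·e^(carry·T), with carry = (r + u) = 0.0968 + 0.0156 = 0.1124
F* = 2781 · e^(0.1124 × 461/365) = 2781 · e^0.141963 = 2781 × 1.152534 = $3205.1971
Market $3248 > fair $3205.1971: forward overpriced → cash-and-carry (buy spot, short the forward).
At maturity, profit = |F_mkt − F*| = |3248 − 3205.1971| = $43 per tonne

$43 per tonne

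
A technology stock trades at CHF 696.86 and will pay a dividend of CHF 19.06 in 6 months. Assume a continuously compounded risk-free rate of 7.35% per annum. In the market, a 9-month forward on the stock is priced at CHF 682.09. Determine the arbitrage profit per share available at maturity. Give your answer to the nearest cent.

PV(dividends) I = 19.06·e^(−0.0735·6/12) = 18.3723
Fair forward F* = (S − I)·e^(rT) = (696.86 − 18.3723)·e^0.055125 = 678.4877 × 1.056673 = 716.9396
Market CHF 682.09 < fair 716.9396: forward underpriced → reverse cash-and-carry (short the stock, invest proceeds at r, pay the dividends, go long the forward).
Profit at T = |F_mkt − F*| = |682.09 − 716.9396| = CHF 34.85 per share

CHF 34.85 per share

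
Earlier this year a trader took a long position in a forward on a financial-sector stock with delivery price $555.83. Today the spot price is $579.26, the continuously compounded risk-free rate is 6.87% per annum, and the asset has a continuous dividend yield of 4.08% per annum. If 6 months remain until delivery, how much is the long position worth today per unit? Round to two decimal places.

$30.50

Current fair forward for the remaining 6 months: F = S·e^((r − q)·T), (r − q) = 0.0687 − 0.0408 = 0.0279
F = 579.26 · e^(0.0279 × 6/12) = 579.26 × 1.014048 = 587.3974
Value of long forward = (F − K)·e^(−rT) = (587.3974 − 555.83) · e^(−0.0687·6/12)
= 31.5674 × 0.966233 = 30.50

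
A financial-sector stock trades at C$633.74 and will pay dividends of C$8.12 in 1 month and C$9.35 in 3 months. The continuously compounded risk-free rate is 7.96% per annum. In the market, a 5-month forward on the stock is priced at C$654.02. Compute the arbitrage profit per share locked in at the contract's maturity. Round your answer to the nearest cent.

PV(dividends) I = 8.12·e^(−0.0796·1/12) + 9.35·e^(−0.0796·3/12) = 17.2321
Fair forward F* = (S − I)·e^(rT) = (633.74 − 17.2321)·e^0.033167 = 616.5079 × 1.033723 = 637.2984
Market C$654.02 > fair 637.2984: forward overpriced → cash-and-carry (borrow at r, buy the stock and collect the dividends, short the forward).
Profit at T = |F_mkt − F*| = |654.02 − 637.2984| = C$16.72 per share

C$16.72 per share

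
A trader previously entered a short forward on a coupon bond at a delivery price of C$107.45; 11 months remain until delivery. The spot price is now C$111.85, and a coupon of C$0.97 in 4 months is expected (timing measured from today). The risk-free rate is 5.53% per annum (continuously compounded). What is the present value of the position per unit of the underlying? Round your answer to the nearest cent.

PV(remaining coupons) I = 0.97·e^(−0.0553·4/12) = 0.9523
Current forward F = (S − I)·e^(rT) = (111.85 − 0.9523)·e^(0.0553·11/12) = 110.8977 × 1.051998 = 116.6642
Value (long) = (F − K)·e^(−rT) = (116.6642 − 107.45) × 0.950572 = 8.7588
Short position value = −(long value) = -C$8.76

-C$8.76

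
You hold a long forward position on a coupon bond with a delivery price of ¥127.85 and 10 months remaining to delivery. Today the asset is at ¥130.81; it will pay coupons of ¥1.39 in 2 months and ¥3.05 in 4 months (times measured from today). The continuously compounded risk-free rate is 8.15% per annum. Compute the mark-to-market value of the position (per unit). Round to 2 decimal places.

PV(remaining coupons) I = 1.39·e^(−0.0815·2/12) + 3.05·e^(−0.0815·4/12) = 4.3395
Current forward F = (S − I)·e^(rT) = (130.81 − 4.3395)·e^(0.0815·10/12) = 126.4705 × 1.070276 = 135.3583
Value (long) = (F − K)·e^(−rT) = (135.3583 − 127.85) × 0.934338 = 7.0153
Value = ¥7.02

¥7.02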